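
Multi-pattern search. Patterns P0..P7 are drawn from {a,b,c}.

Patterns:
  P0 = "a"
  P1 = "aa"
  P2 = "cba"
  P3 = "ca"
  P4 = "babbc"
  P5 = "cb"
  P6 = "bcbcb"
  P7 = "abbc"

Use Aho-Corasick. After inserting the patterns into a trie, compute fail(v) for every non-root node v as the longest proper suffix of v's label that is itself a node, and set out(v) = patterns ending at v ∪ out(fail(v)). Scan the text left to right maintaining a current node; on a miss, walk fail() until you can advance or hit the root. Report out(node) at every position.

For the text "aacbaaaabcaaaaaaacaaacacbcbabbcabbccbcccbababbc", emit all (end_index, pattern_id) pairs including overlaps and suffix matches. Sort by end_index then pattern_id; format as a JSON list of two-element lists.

Build:
Trie nodes:
  0='ε' goto a→1 b→7 c→3
  1='a' goto a→2 b→16  ←P0
  2='aa' goto ·  ←P1
  3='c' goto a→6 b→4
  4='cb' goto a→5  ←P5
  5='cba' goto ·  ←P2
  6='ca' goto ·  ←P3
  7='b' goto a→8 c→12
  8='ba' goto b→9
  9='bab' goto b→10
  10='babb' goto c→11
  11='babbc' goto ·  ←P4
  12='bc' goto b→13
  13='bcb' goto c→14
  14='bcbc' goto b→15
  15='bcbcb' goto ·  ←P6
  16='ab' goto b→17
  17='abb' goto c→18
  18='abbc' goto ·  ←P7

Failure links (BFS by depth):
  n1('a'): parent n0 fail=0; on 'a' 0 → fail=0;  out {0}∪∅={0}
  n3('c'): parent n0 fail=0; on 'c' 0 → fail=0;  out ∅∪∅=∅
  n7('b'): parent n0 fail=0; on 'b' 0 → fail=0;  out ∅∪∅=∅
  n2('aa'): parent n1 fail=0; on 'a' 0 → fail=1;  out {1}∪{0}={0,1}
  n4('cb'): parent n3 fail=0; on 'b' 0 → fail=7;  out {5}∪∅={5}
  n6('ca'): parent n3 fail=0; on 'a' 0 → fail=1;  out {3}∪{0}={0,3}
  n8('ba'): parent n7 fail=0; on 'a' 0 → fail=1;  out ∅∪{0}={0}
  n12('bc'): parent n7 fail=0; on 'c' 0 → fail=3;  out ∅∪∅=∅
  n16('ab'): parent n1 fail=0; on 'b' 0 → fail=7;  out ∅∪∅=∅
  n5('cba'): parent n4 fail=7; on 'a' 7 → fail=8;  out {2}∪{0}={0,2}
  n9('bab'): parent n8 fail=1; on 'b' 1 → fail=16;  out ∅∪∅=∅
  n13('bcb'): parent n12 fail=3; on 'b' 3 → fail=4;  out ∅∪{5}={5}
  n17('abb'): parent n16 fail=7; on 'b' 7→0 → fail=7;  out ∅∪∅=∅
  n10('babb'): parent n9 fail=16; on 'b' 16 → fail=17;  out ∅∪∅=∅
  n14('bcbc'): parent n13 fail=4; on 'c' 4→7 → fail=12;  out ∅∪∅=∅
  n18('abbc'): parent n17 fail=7; on 'c' 7 → fail=12;  out {7}∪∅={7}
  n11('babbc'): parent n10 fail=17; on 'c' 17 → fail=18;  out {4}∪{7}={4,7}
  n15('bcbcb'): parent n14 fail=12; on 'b' 12 → fail=13;  out {6}∪{5}={5,6}

Run:
pos 0 'a': at 1  → match P0@[0:0]
pos 1 'a': at 2  → match P0@[1:1],P1@[0:1]
pos 2 'c': at 3 ·f
pos 3 'b': at 4  → match P5@[2:3]
pos 4 'a': at 5  → match P0@[4:4],P2@[2:4]
pos 5 'a': at 2 ·f  → match P0@[5:5],P1@[4:5]
pos 6 'a': at 2 ·f  → match P0@[6:6],P1@[5:6]
pos 7 'a': at 2 ·f  → match P0@[7:7],P1@[6:7]
pos 8 'b': at 16 ·f
pos 9 'c': at 12 ·f
pos 10 'a': at 6 ·f  → match P0@[10:10],P3@[9:10]
pos 11 'a': at 2 ·f  → match P0@[11:11],P1@[10:11]
pos 12 'a': at 2 ·f  → match P0@[12:12],P1@[11:12]
pos 13 'a': at 2 ·f  → match P0@[13:13],P1@[12:13]
pos 14 'a': at 2 ·f  → match P0@[14:14],P1@[13:14]
pos 15 'a': at 2 ·f  → match P0@[15:15],P1@[14:15]
pos 16 'a': at 2 ·f  → match P0@[16:16],P1@[15:16]
pos 17 'c': at 3 ·f
pos 18 'a': at 6  → match P0@[18:18],P3@[17:18]
pos 19 'a': at 2 ·f  → match P0@[19:19],P1@[18:19]
pos 20 'a': at 2 ·f  → match P0@[20:20],P1@[19:20]
pos 21 'c': at 3 ·f
pos 22 'a': at 6  → match P0@[22:22],P3@[21:22]
pos 23 'c': at 3 ·f
pos 24 'b': at 4  → match P5@[23:24]
pos 25 'c': at 12 ·f
pos 26 'b': at 13  → match P5@[25:26]
pos 27 'a': at 5 ·f  → match P0@[27:27],P2@[25:27]
pos 28 'b': at 9 ·f
pos 29 'b': at 10
pos 30 'c': at 11  → match P4@[26:30],P7@[27:30]
pos 31 'a': at 6 ·f  → match P0@[31:31],P3@[30:31]
pos 32 'b': at 16 ·f
pos 33 'b': at 17
pos 34 'c': at 18  → match P7@[31:34]
pos 35 'c': at 3 ·f
pos 36 'b': at 4  → match P5@[35:36]
pos 37 'c': at 12 ·f
pos 38 'c': at 3 ·f
pos 39 'c': at 3 ·f
pos 40 'b': at 4  → match P5@[39:40]
pos 41 'a': at 5  → match P0@[41:41],P2@[39:41]
pos 42 'b': at 9 ·f
pos 43 'a': at 8 ·f  → match P0@[43:43]
pos 44 'b': at 9
pos 45 'b': at 10
pos 46 'c': at 11  → match P4@[42:46],P7@[43:46]

Result: [[0,0],[1,0],[1,1],[3,5],[4,0],[4,2],[5,0],[5,1],[6,0],[6,1],[7,0],[7,1],[10,0],[10,3],[11,0],[11,1],[12,0],[12,1],[13,0],[13,1],[14,0],[14,1],[15,0],[15,1],[16,0],[16,1],[18,0],[18,3],[19,0],[19,1],[20,0],[20,1],[22,0],[22,3],[24,5],[26,5],[27,0],[27,2],[30,4],[30,7],[31,0],[31,3],[34,7],[36,5],[40,5],[41,0],[41,2],[43,0],[46,4],[46,7]]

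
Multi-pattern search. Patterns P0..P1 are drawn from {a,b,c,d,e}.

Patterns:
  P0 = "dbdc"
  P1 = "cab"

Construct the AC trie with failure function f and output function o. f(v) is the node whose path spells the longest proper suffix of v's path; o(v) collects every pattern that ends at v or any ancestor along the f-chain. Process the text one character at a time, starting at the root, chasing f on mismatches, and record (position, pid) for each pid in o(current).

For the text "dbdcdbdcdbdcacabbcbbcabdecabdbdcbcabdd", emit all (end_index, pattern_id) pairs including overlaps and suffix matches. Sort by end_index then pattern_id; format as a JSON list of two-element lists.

Build automaton:
Trie nodes:
  n0 'ε': c→5 d→1
  n1 'd': b→2
  n2 'db': d→3
  n3 'dbd': c→4
  n4 'dbdc': ·  [P0 ends]
  n5 'c': a→6
  n6 'ca': b→7
  n7 'cab': ·  [P1 ends]

Failure links (BFS by depth):
  n1('d'): parent n0 fail=0; on 'd' 0 → fail=0;  out ∅∪∅=∅
  n5('c'): parent n0 fail=0; on 'c' 0 → fail=0;  out ∅∪∅=∅
  n2('db'): parent n1 fail=0; on 'b' 0 → fail=0;  out ∅∪∅=∅
  n6('ca'): parent n5 fail=0; on 'a' 0 → fail=0;  out ∅∪∅=∅
  n3('dbd'): parent n2 fail=0; on 'd' 0 → fail=1;  out ∅∪∅=∅
  n7('cab'): parent n6 fail=0; on 'b' 0 → fail=0;  out {1}∪∅={1}
  n4('dbdc'): parent n3 fail=1; on 'c' 1→0 → fail=5;  out {0}∪∅={0}

Scan:
i=0 'd': node 0→1
i=1 'b': node 1→2
i=2 'd': node 2→3
i=3 'c': node 3→4  ** P0@[0:3]
i=4 'd': node 4→1 (fail-walked)
i=5 'b': node 1→2
i=6 'd': node 2→3
i=7 'c': node 3→4  ** P0@[4:7]
i=8 'd': node 4→1 (fail-walked)
i=9 'b': node 1→2
i=10 'd': node 2→3
i=11 'c': node 3→4  ** P0@[8:11]
i=12 'a': node 4→6 (fail-walked)
i=13 'c': node 6→5 (fail-walked)
i=14 'a': node 5→6
i=15 'b': node 6→7  ** P1@[13:15]
i=16 'b': node 7→0 (fail-walked)
i=17 'c': node 0→5
i=18 'b': node 5→0 (fail-walked)
i=19 'b': node 0→0
i=20 'c': node 0→5
i=21 'a': node 5→6
i=22 'b': node 6→7  ** P1@[20:22]
i=23 'd': node 7→1 (fail-walked)
i=24 'e': node 1→0 (fail-walked)
i=25 'c': node 0→5
i=26 'a': node 5→6
i=27 'b': node 6→7  ** P1@[25:27]
i=28 'd': node 7→1 (fail-walked)
i=29 'b': node 1→2
i=30 'd': node 2→3
i=31 'c': node 3→4  ** P0@[28:31]
i=32 'b': node 4→0 (fail-walked)
i=33 'c': node 0→5
i=34 'a': node 5→6
i=35 'b': node 6→7  ** P1@[33:35]
i=36 'd': node 7→1 (fail-walked)
i=37 'd': node 1→1 (fail-walked)

Matches: [[3,0],[7,0],[11,0],[15,1],[22,1],[27,1],[31,0],[35,1]]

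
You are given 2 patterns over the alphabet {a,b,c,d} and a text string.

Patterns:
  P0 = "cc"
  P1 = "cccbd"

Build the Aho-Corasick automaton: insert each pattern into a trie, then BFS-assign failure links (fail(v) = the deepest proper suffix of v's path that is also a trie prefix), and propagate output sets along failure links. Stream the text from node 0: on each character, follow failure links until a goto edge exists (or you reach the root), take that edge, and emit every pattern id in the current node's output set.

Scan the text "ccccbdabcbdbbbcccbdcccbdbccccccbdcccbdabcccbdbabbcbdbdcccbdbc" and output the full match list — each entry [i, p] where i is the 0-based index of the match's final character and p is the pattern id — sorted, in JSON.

Build:
Trie (insert patterns):
  0='ε' goto c→1
  1='c' goto c→2
  2='cc' goto c→3  ←P0
  3='ccc' goto b→4
  4='cccb' goto d→5
  5='cccbd' goto ·  ←P1

BFS fail/out derivation:
  n1('c'): parent n0 fail=0; on 'c' 0 → fail=0;  out ∅∪∅=∅
  n2('cc'): parent n1 fail=0; on 'c' 0 → fail=1;  out {0}∪∅={0}
  n3('ccc'): parent n2 fail=1; on 'c' 1 → fail=2;  out ∅∪{0}={0}
  n4('cccb'): parent n3 fail=2; on 'b' 2→1→0 → fail=0;  out ∅∪∅=∅
  n5('cccbd'): parent n4 fail=0; on 'd' 0 → fail=0;  out {1}∪∅={1}

Text stream:
[0] read 'c'  n0⇒n1
[1] read 'c'  n1⇒n2  ** P0@[0:1]
[2] read 'c'  n2⇒n3  ** P0@[1:2]
[3] read 'c'  n3⇒n3 (via fail)  ** P0@[2:3]
[4] read 'b'  n3⇒n4
[5] read 'd'  n4⇒n5  ** P1@[1:5]
[6] read 'a'  n5⇒n0 (via fail)
[7] read 'b'  n0⇒n0
[8] read 'c'  n0⇒n1
[9] read 'b'  n1⇒n0 (via fail)
[10] read 'd'  n0⇒n0
[11] read 'b'  n0⇒n0
[12] read 'b'  n0⇒n0
[13] read 'b'  n0⇒n0
[14] read 'c'  n0⇒n1
[15] read 'c'  n1⇒n2  ** P0@[14:15]
[16] read 'c'  n2⇒n3  ** P0@[15:16]
[17] read 'b'  n3⇒n4
[18] read 'd'  n4⇒n5  ** P1@[14:18]
[19] read 'c'  n5⇒n1 (via fail)
[20] read 'c'  n1⇒n2  ** P0@[19:20]
[21] read 'c'  n2⇒n3  ** P0@[20:21]
[22] read 'b'  n3⇒n4
[23] read 'd'  n4⇒n5  ** P1@[19:23]
[24] read 'b'  n5⇒n0 (via fail)
[25] read 'c'  n0⇒n1
[26] read 'c'  n1⇒n2  ** P0@[25:26]
[27] read 'c'  n2⇒n3  ** P0@[26:27]
[28] read 'c'  n3⇒n3 (via fail)  ** P0@[27:28]
[29] read 'c'  n3⇒n3 (via fail)  ** P0@[28:29]
[30] read 'c'  n3⇒n3 (via fail)  ** P0@[29:30]
[31] read 'b'  n3⇒n4
[32] read 'd'  n4⇒n5  ** P1@[28:32]
[33] read 'c'  n5⇒n1 (via fail)
[34] read 'c'  n1⇒n2  ** P0@[33:34]
[35] read 'c'  n2⇒n3  ** P0@[34:35]
[36] read 'b'  n3⇒n4
[37] read 'd'  n4⇒n5  ** P1@[33:37]
[38] read 'a'  n5⇒n0 (via fail)
[39] read 'b'  n0⇒n0
[40] read 'c'  n0⇒n1
[41] read 'c'  n1⇒n2  ** P0@[40:41]
[42] read 'c'  n2⇒n3  ** P0@[41:42]
[43] read 'b'  n3⇒n4
[44] read 'd'  n4⇒n5  ** P1@[40:44]
[45] read 'b'  n5⇒n0 (via fail)
[46] read 'a'  n0⇒n0
[47] read 'b'  n0⇒n0
[48] read 'b'  n0⇒n0
[49] read 'c'  n0⇒n1
[50] read 'b'  n1⇒n0 (via fail)
[51] read 'd'  n0⇒n0
[52] read 'b'  n0⇒n0
[53] read 'd'  n0⇒n0
[54] read 'c'  n0⇒n1
[55] read 'c'  n1⇒n2  ** P0@[54:55]
[56] read 'c'  n2⇒n3  ** P0@[55:56]
[57] read 'b'  n3⇒n4
[58] read 'd'  n4⇒n5  ** P1@[54:58]
[59] read 'b'  n5⇒n0 (via fail)
[60] read 'c'  n0⇒n1

Matches: [[1,0],[2,0],[3,0],[5,1],[15,0],[16,0],[18,1],[20,0],[21,0],[23,1],[26,0],[27,0],[28,0],[29,0],[30,0],[32,1],[34,0],[35,0],[37,1],[41,0],[42,0],[44,1],[55,0],[56,0],[58,1]]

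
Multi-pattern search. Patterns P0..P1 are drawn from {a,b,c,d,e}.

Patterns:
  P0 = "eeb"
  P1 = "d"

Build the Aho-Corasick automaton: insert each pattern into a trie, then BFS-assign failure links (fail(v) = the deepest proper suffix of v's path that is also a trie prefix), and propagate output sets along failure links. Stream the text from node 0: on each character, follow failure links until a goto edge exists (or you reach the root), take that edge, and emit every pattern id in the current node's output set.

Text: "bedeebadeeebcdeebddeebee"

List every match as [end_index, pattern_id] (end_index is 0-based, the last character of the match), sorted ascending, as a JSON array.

Build automaton:
Trie (insert patterns):
  n0 'ε': d→4 e→1
  n1 'e': e→2
  n2 'ee': b→3
  n3 'eeb': ·  [P0 ends]
  n4 'd': ·  [P1 ends]

BFS fail/out derivation:
  n1('e'): parent n0 fail=0; on 'e' 0 → fail=0;  out ∅∪∅=∅
  n4('d'): parent n0 fail=0; on 'd' 0 → fail=0;  out {1}∪∅={1}
  n2('ee'): parent n1 fail=0; on 'e' 0 → fail=1;  out ∅∪∅=∅
  n3('eeb'): parent n2 fail=1; on 'b' 1→0 → fail=0;  out {0}∪∅={0}

Text stream:
i=0 'b': node 0→0
i=1 'e': node 0→1
i=2 'd': node 1→4 (fail-walked)  ** P1@[2:2]
i=3 'e': node 4→1 (fail-walked)
i=4 'e': node 1→2
i=5 'b': node 2→3  ** P0@[3:5]
i=6 'a': node 3→0 (fail-walked)
i=7 'd': node 0→4  ** P1@[7:7]
i=8 'e': node 4→1 (fail-walked)
i=9 'e': node 1→2
i=10 'e': node 2→2 (fail-walked)
i=11 'b': node 2→3  ** P0@[9:11]
i=12 'c': node 3→0 (fail-walked)
i=13 'd': node 0→4  ** P1@[13:13]
i=14 'e': node 4→1 (fail-walked)
i=15 'e': node 1→2
i=16 'b': node 2→3  ** P0@[14:16]
i=17 'd': node 3→4 (fail-walked)  ** P1@[17:17]
i=18 'd': node 4→4 (fail-walked)  ** P1@[18:18]
i=19 'e': node 4→1 (fail-walked)
i=20 'e': node 1→2
i=21 'b': node 2→3  ** P0@[19:21]
i=22 'e': node 3→1 (fail-walked)
i=23 'e': node 1→2

All matches (sorted): [[2,1],[5,0],[7,1],[11,0],[13,1],[16,0],[17,1],[18,1],[21,0]]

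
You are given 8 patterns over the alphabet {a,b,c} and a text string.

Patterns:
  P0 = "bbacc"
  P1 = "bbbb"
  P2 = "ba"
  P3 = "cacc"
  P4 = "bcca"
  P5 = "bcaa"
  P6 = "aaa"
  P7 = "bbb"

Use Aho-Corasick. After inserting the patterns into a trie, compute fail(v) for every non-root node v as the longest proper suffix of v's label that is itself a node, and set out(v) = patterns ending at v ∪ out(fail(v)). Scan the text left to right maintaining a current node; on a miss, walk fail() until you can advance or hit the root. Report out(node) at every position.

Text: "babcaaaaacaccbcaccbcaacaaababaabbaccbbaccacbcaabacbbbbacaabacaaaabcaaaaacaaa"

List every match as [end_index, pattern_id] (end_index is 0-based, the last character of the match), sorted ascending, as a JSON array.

Construct AC machine:
Trie (insert patterns):
  n0 'ε': a→18 b→1 c→9
  n1 'b': a→8 b→2 c→13
  n2 'bb': a→3 b→6
  n3 'bba': c→4
  n4 'bbac': c→5
  n5 'bbacc': ·  ←P0
  n6 'bbb': b→7  ←P7
  n7 'bbbb': ·  ←P1
  n8 'ba': ·  ←P2
  n9 'c': a→10
  n10 'ca': c→11
  n11 'cac': c→12
  n12 'cacc': ·  ←P3
  n13 'bc': a→16 c→14
  n14 'bcc': a→15
  n15 'bcca': ·  ←P4
  n16 'bca': a→17
  n17 'bcaa': ·  ←P5
  n18 'a': a→19
  n19 'aa': a→20
  n20 'aaa': ·  ←P6

Failure links (BFS by depth):
  fail(1) 'b': from fail(0)=0 chase 'b': 0 ⇒ 0;  out=∅∪out(0)=∅
  fail(9) 'c': from fail(0)=0 chase 'c': 0 ⇒ 0;  out=∅∪out(0)=∅
  fail(18) 'a': from fail(0)=0 chase 'a': 0 ⇒ 0;  out=∅∪out(0)=∅
  fail(2) 'bb': from fail(1)=0 chase 'b': 0 ⇒ 1;  out=∅∪out(1)=∅
  fail(8) 'ba': from fail(1)=0 chase 'a': 0 ⇒ 18;  out={2}∪out(18)={2}
  fail(10) 'ca': from fail(9)=0 chase 'a': 0 ⇒ 18;  out=∅∪out(18)=∅
  fail(13) 'bc': from fail(1)=0 chase 'c': 0 ⇒ 9;  out=∅∪out(9)=∅
  fail(19) 'aa': from fail(18)=0 chase 'a': 0 ⇒ 18;  out=∅∪out(18)=∅
  fail(3) 'bba': from fail(2)=1 chase 'a': 1 ⇒ 8;  out=∅∪out(8)={2}
  fail(6) 'bbb': from fail(2)=1 chase 'b': 1 ⇒ 2;  out={7}∪out(2)={7}
  fail(11) 'cac': from fail(10)=18 chase 'c': 18→0 ⇒ 9;  out=∅∪out(9)=∅
  fail(14) 'bcc': from fail(13)=9 chase 'c': 9→0 ⇒ 9;  out=∅∪out(9)=∅
  fail(16) 'bca': from fail(13)=9 chase 'a': 9 ⇒ 10;  out=∅∪out(10)=∅
  fail(20) 'aaa': from fail(19)=18 chase 'a': 18 ⇒ 19;  out={6}∪out(19)={6}
  fail(4) 'bbac': from fail(3)=8 chase 'c': 8→18→0 ⇒ 9;  out=∅∪out(9)=∅
  fail(7) 'bbbb': from fail(6)=2 chase 'b': 2 ⇒ 6;  out={1}∪out(6)={1,7}
  fail(12) 'cacc': from fail(11)=9 chase 'c': 9→0 ⇒ 9;  out={3}∪out(9)={3}
  fail(15) 'bcca': from fail(14)=9 chase 'a': 9 ⇒ 10;  out={4}∪out(10)={4}
  fail(17) 'bcaa': from fail(16)=10 chase 'a': 10→18 ⇒ 19;  out={5}∪out(19)={5}
  fail(5) 'bbacc': from fail(4)=9 chase 'c': 9→0 ⇒ 9;  out={0}∪out(9)={0}

Run:
pos 0 'b': at 1
pos 1 'a': at 8  → match P2@[0:1]
pos 2 'b': at 1 (via fail)
pos 3 'c': at 13
pos 4 'a': at 16
pos 5 'a': at 17  → match P5@[2:5]
pos 6 'a': at 20 (via fail)  → match P6@[4:6]
pos 7 'a': at 20 (via fail)  → match P6@[5:7]
pos 8 'a': at 20 (via fail)  → match P6@[6:8]
pos 9 'c': at 9 (via fail)
pos 10 'a': at 10
pos 11 'c': at 11
pos 12 'c': at 12  → match P3@[9:12]
pos 13 'b': at 1 (via fail)
pos 14 'c': at 13
pos 15 'a': at 16
pos 16 'c': at 11 (via fail)
pos 17 'c': at 12  → match P3@[14:17]
pos 18 'b': at 1 (via fail)
pos 19 'c': at 13
pos 20 'a': at 16
pos 21 'a': at 17  → match P5@[18:21]
pos 22 'c': at 9 (via fail)
pos 23 'a': at 10
pos 24 'a': at 19 (via fail)
pos 25 'a': at 20  → match P6@[23:25]
pos 26 'b': at 1 (via fail)
pos 27 'a': at 8  → match P2@[26:27]
pos 28 'b': at 1 (via fail)
pos 29 'a': at 8  → match P2@[28:29]
pos 30 'a': at 19 (via fail)
pos 31 'b': at 1 (via fail)
pos 32 'b': at 2
pos 33 'a': at 3  → match P2@[32:33]
pos 34 'c': at 4
pos 35 'c': at 5  → match P0@[31:35]
pos 36 'b': at 1 (via fail)
pos 37 'b': at 2
pos 38 'a': at 3  → match P2@[37:38]
pos 39 'c': at 4
pos 40 'c': at 5  → match P0@[36:40]
pos 41 'a': at 10 (via fail)
pos 42 'c': at 11
pos 43 'b': at 1 (via fail)
pos 44 'c': at 13
pos 45 'a': at 16
pos 46 'a': at 17  → match P5@[43:46]
pos 47 'b': at 1 (via fail)
pos 48 'a': at 8  → match P2@[47:48]
pos 49 'c': at 9 (via fail)
pos 50 'b': at 1 (via fail)
pos 51 'b': at 2
pos 52 'b': at 6  → match P7@[50:52]
pos 53 'b': at 7  → match P1@[50:53],P7@[51:53]
pos 54 'a': at 3 (via fail)  → match P2@[53:54]
pos 55 'c': at 4
pos 56 'a': at 10 (via fail)
pos 57 'a': at 19 (via fail)
pos 58 'b': at 1 (via fail)
pos 59 'a': at 8  → match P2@[58:59]
pos 60 'c': at 9 (via fail)
pos 61 'a': at 10
pos 62 'a': at 19 (via fail)
pos 63 'a': at 20  → match P6@[61:63]
pos 64 'a': at 20 (via fail)  → match P6@[62:64]
pos 65 'b': at 1 (via fail)
pos 66 'c': at 13
pos 67 'a': at 16
pos 68 'a': at 17  → match P5@[65:68]
pos 69 'a': at 20 (via fail)  → match P6@[67:69]
pos 70 'a': at 20 (via fail)  → match P6@[68:70]
pos 71 'a': at 20 (via fail)  → match P6@[69:71]
pos 72 'c': at 9 (via fail)
pos 73 'a': at 10
pos 74 'a': at 19 (via fail)
pos 75 'a': at 20  → match P6@[73:75]

Matches: [[1,2],[5,5],[6,6],[7,6],[8,6],[12,3],[17,3],[21,5],[25,6],[27,2],[29,2],[33,2],[35,0],[38,2],[40,0],[46,5],[48,2],[52,7],[53,1],[53,7],[54,2],[59,2],[63,6],[64,6],[68,5],[69,6],[70,6],[71,6],[75,6]]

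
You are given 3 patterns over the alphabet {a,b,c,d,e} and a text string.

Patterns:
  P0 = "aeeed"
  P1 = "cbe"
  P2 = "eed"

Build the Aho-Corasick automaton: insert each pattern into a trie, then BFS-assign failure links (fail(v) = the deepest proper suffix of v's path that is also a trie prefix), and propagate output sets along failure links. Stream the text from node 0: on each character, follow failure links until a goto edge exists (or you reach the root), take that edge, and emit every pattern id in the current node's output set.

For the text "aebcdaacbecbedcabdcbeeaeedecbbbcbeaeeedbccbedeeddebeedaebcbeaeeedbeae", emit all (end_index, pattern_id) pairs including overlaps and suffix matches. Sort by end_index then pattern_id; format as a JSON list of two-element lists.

Construct AC machine:
Trie (insert patterns):
  n0 'ε': a→1 c→6 e→9
  n1 'a': e→2
  n2 'ae': e→3
  n3 'aee': e→4
  n4 'aeee': d→5
  n5 'aeeed': ·  ←P0
  n6 'c': b→7
  n7 'cb': e→8
  n8 'cbe': ·  ←P1
  n9 'e': e→10
  n10 'ee': d→11
  n11 'eed': ·  ←P2

BFS fail/out derivation:
  n1('a'): parent n0 fail=0; on 'a' 0 → fail=0;  out ∅∪∅=∅
  n6('c'): parent n0 fail=0; on 'c' 0 → fail=0;  out ∅∪∅=∅
  n9('e'): parent n0 fail=0; on 'e' 0 → fail=0;  out ∅∪∅=∅
  n2('ae'): parent n1 fail=0; on 'e' 0 → fail=9;  out ∅∪∅=∅
  n7('cb'): parent n6 fail=0; on 'b' 0 → fail=0;  out ∅∪∅=∅
  n10('ee'): parent n9 fail=0; on 'e' 0 → fail=9;  out ∅∪∅=∅
  n3('aee'): parent n2 fail=9; on 'e' 9 → fail=10;  out ∅∪∅=∅
  n8('cbe'): parent n7 fail=0; on 'e' 0 → fail=9;  out {1}∪∅={1}
  n11('eed'): parent n10 fail=9; on 'd' 9→0 → fail=0;  out {2}∪∅={2}
  n4('aeee'): parent n3 fail=10; on 'e' 10→9 → fail=10;  out ∅∪∅=∅
  n5('aeeed'): parent n4 fail=10; on 'd' 10 → fail=11;  out {0}∪{2}={0,2}

Text stream:
i=0 'a': node 0→1
i=1 'e': node 1→2
i=2 'b': node 2→0 (via fail)
i=3 'c': node 0→6
i=4 'd': node 6→0 (via fail)
i=5 'a': node 0→1
i=6 'a': node 1→1 (via fail)
i=7 'c': node 1→6 (via fail)
i=8 'b': node 6→7
i=9 'e': node 7→8  ** P1@[7:9]
i=10 'c': node 8→6 (via fail)
i=11 'b': node 6→7
i=12 'e': node 7→8  ** P1@[10:12]
i=13 'd': node 8→0 (via fail)
i=14 'c': node 0→6
i=15 'a': node 6→1 (via fail)
i=16 'b': node 1→0 (via fail)
i=17 'd': node 0→0
i=18 'c': node 0→6
i=19 'b': node 6→7
i=20 'e': node 7→8  ** P1@[18:20]
i=21 'e': node 8→10 (via fail)
i=22 'a': node 10→1 (via fail)
i=23 'e': node 1→2
i=24 'e': node 2→3
i=25 'd': node 3→11 (via fail)  ** P2@[23:25]
i=26 'e': node 11→9 (via fail)
i=27 'c': node 9→6 (via fail)
i=28 'b': node 6→7
i=29 'b': node 7→0 (via fail)
i=30 'b': node 0→0
i=31 'c': node 0→6
i=32 'b': node 6→7
i=33 'e': node 7→8  ** P1@[31:33]
i=34 'a': node 8→1 (via fail)
i=35 'e': node 1→2
i=36 'e': node 2→3
i=37 'e': node 3→4
i=38 'd': node 4→5  ** P0@[34:38],P2@[36:38]
i=39 'b': node 5→0 (via fail)
i=40 'c': node 0→6
i=41 'c': node 6→6 (via fail)
i=42 'b': node 6→7
i=43 'e': node 7→8  ** P1@[41:43]
i=44 'd': node 8→0 (via fail)
i=45 'e': node 0→9
i=46 'e': node 9→10
i=47 'd': node 10→11  ** P2@[45:47]
i=48 'd': node 11→0 (via fail)
i=49 'e': node 0→9
i=50 'b': node 9→0 (via fail)
i=51 'e': node 0→9
i=52 'e': node 9→10
i=53 'd': node 10→11  ** P2@[51:53]
i=54 'a': node 11→1 (via fail)
i=55 'e': node 1→2
i=56 'b': node 2→0 (via fail)
i=57 'c': node 0→6
i=58 'b': node 6→7
i=59 'e': node 7→8  ** P1@[57:59]
i=60 'a': node 8→1 (via fail)
i=61 'e': node 1→2
i=62 'e': node 2→3
i=63 'e': node 3→4
i=64 'd': node 4→5  ** P0@[60:64],P2@[62:64]
i=65 'b': node 5→0 (via fail)
i=66 'e': node 0→9
i=67 'a': node 9→1 (via fail)
i=68 'e': node 1→2

All matches (sorted): [[9,1],[12,1],[20,1],[25,2],[33,1],[38,0],[38,2],[43,1],[47,2],[53,2],[59,1],[64,0],[64,2]]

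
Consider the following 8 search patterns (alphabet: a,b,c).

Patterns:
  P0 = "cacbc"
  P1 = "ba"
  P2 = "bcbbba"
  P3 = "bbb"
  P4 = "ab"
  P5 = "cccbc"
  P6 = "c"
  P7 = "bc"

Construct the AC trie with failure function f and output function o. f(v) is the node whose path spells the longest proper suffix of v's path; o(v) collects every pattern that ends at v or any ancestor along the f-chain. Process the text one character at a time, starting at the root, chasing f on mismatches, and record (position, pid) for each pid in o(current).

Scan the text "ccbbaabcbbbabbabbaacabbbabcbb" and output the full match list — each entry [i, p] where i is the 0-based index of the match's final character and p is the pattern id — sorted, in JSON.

Build automaton:
Trie (insert patterns):
  0='ε' goto a→15 b→6 c→1
  1='c' goto a→2 c→17  ←P6
  2='ca' goto c→3
  3='cac' goto b→4
  4='cacb' goto c→5
  5='cacbc' goto ·  ←P0
  6='b' goto a→7 b→13 c→8
  7='ba' goto ·  ←P1
  8='bc' goto b→9  ←P7
  9='bcb' goto b→10
  10='bcbb' goto b→11
  11='bcbbb' goto a→12
  12='bcbbba' goto ·  ←P2
  13='bb' goto b→14
  14='bbb' goto ·  ←P3
  15='a' goto b→16
  16='ab' goto ·  ←P4
  17='cc' goto c→18
  18='ccc' goto b→19
  19='cccb' goto c→20
  20='cccbc' goto ·  ←P5

BFS fail/out derivation:
  n1('c'): parent n0 fail=0; on 'c' 0 → fail=0;  out {6}∪∅={6}
  n6('b'): parent n0 fail=0; on 'b' 0 → fail=0;  out ∅∪∅=∅
  n15('a'): parent n0 fail=0; on 'a' 0 → fail=0;  out ∅∪∅=∅
  n2('ca'): parent n1 fail=0; on 'a' 0 → fail=15;  out ∅∪∅=∅
  n7('ba'): parent n6 fail=0; on 'a' 0 → fail=15;  out {1}∪∅={1}
  n8('bc'): parent n6 fail=0; on 'c' 0 → fail=1;  out {7}∪{6}={6,7}
  n13('bb'): parent n6 fail=0; on 'b' 0 → fail=6;  out ∅∪∅=∅
  n16('ab'): parent n15 fail=0; on 'b' 0 → fail=6;  out {4}∪∅={4}
  n17('cc'): parent n1 fail=0; on 'c' 0 → fail=1;  out ∅∪{6}={6}
  n3('cac'): parent n2 fail=15; on 'c' 15→0 → fail=1;  out ∅∪{6}={6}
  n9('bcb'): parent n8 fail=1; on 'b' 1→0 → fail=6;  out ∅∪∅=∅
  n14('bbb'): parent n13 fail=6; on 'b' 6 → fail=13;  out {3}∪∅={3}
  n18('ccc'): parent n17 fail=1; on 'c' 1 → fail=17;  out ∅∪{6}={6}
  n4('cacb'): parent n3 fail=1; on 'b' 1→0 → fail=6;  out ∅∪∅=∅
  n10('bcbb'): parent n9 fail=6; on 'b' 6 → fail=13;  out ∅∪∅=∅
  n19('cccb'): parent n18 fail=17; on 'b' 17→1→0 → fail=6;  out ∅∪∅=∅
  n5('cacbc'): parent n4 fail=6; on 'c' 6 → fail=8;  out {0}∪{6,7}={0,6,7}
  n11('bcbbb'): parent n10 fail=13; on 'b' 13 → fail=14;  out ∅∪{3}={3}
  n20('cccbc'): parent n19 fail=6; on 'c' 6 → fail=8;  out {5}∪{6,7}={5,6,7}
  n12('bcbbba'): parent n11 fail=14; on 'a' 14→13→6 → fail=7;  out {2}∪{1}={1,2}

Scan:
pos 0 'c': at 1  emit P6@[0:0]
pos 1 'c': at 17  emit P6@[1:1]
pos 2 'b': at 6 ·f
pos 3 'b': at 13
pos 4 'a': at 7 ·f  emit P1@[3:4]
pos 5 'a': at 15 ·f
pos 6 'b': at 16  emit P4@[5:6]
pos 7 'c': at 8 ·f  emit P6@[7:7],P7@[6:7]
pos 8 'b': at 9
pos 9 'b': at 10
pos 10 'b': at 11  emit P3@[8:10]
pos 11 'a': at 12  emit P1@[10:11],P2@[6:11]
pos 12 'b': at 16 ·f  emit P4@[11:12]
pos 13 'b': at 13 ·f
pos 14 'a': at 7 ·f  emit P1@[13:14]
pos 15 'b': at 16 ·f  emit P4@[14:15]
pos 16 'b': at 13 ·f
pos 17 'a': at 7 ·f  emit P1@[16:17]
pos 18 'a': at 15 ·f
pos 19 'c': at 1 ·f  emit P6@[19:19]
pos 20 'a': at 2
pos 21 'b': at 16 ·f  emit P4@[20:21]
pos 22 'b': at 13 ·f
pos 23 'b': at 14  emit P3@[21:23]
pos 24 'a': at 7 ·f  emit P1@[23:24]
pos 25 'b': at 16 ·f  emit P4@[24:25]
pos 26 'c': at 8 ·f  emit P6@[26:26],P7@[25:26]
pos 27 'b': at 9
pos 28 'b': at 10

Result: [[0,6],[1,6],[4,1],[6,4],[7,6],[7,7],[10,3],[11,1],[11,2],[12,4],[14,1],[15,4],[17,1],[19,6],[21,4],[23,3],[24,1],[25,4],[26,6],[26,7]]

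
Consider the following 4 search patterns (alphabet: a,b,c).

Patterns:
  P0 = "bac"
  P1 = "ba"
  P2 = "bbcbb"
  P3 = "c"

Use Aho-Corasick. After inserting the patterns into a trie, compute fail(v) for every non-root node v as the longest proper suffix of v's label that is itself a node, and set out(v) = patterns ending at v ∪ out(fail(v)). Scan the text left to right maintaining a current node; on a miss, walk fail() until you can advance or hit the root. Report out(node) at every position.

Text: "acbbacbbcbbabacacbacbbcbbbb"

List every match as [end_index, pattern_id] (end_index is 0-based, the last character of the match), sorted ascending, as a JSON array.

Build:
Trie nodes:
  n0 'ε': b→1 c→8
  n1 'b': a→2 b→4
  n2 'ba': c→3  ←P1
  n3 'bac': ·  ←P0
  n4 'bb': c→5
  n5 'bbc': b→6
  n6 'bbcb': b→7
  n7 'bbcbb': ·  ←P2
  n8 'c': ·  ←P3

BFS fail/out derivation:
  fail(1) 'b': from fail(0)=0 chase 'b': 0 ⇒ 0;  out=∅∪out(0)=∅
  fail(8) 'c': from fail(0)=0 chase 'c': 0 ⇒ 0;  out={3}∪out(0)={3}
  fail(2) 'ba': from fail(1)=0 chase 'a': 0 ⇒ 0;  out={1}∪out(0)={1}
  fail(4) 'bb': from fail(1)=0 chase 'b': 0 ⇒ 1;  out=∅∪out(1)=∅
  fail(3) 'bac': from fail(2)=0 chase 'c': 0 ⇒ 8;  out={0}∪out(8)={0,3}
  fail(5) 'bbc': from fail(4)=1 chase 'c': 1→0 ⇒ 8;  out=∅∪out(8)={3}
  fail(6) 'bbcb': from fail(5)=8 chase 'b': 8→0 ⇒ 1;  out=∅∪out(1)=∅
  fail(7) 'bbcbb': from fail(6)=1 chase 'b': 1 ⇒ 4;  out={2}∪out(4)={2}

Run:
i=0 'a': node 0→0
i=1 'c': node 0→8  ** P3@[1:1]
i=2 'b': node 8→1 ·f
i=3 'b': node 1→4
i=4 'a': node 4→2 ·f  ** P1@[3:4]
i=5 'c': node 2→3  ** P0@[3:5],P3@[5:5]
i=6 'b': node 3→1 ·f
i=7 'b': node 1→4
i=8 'c': node 4→5  ** P3@[8:8]
i=9 'b': node 5→6
i=10 'b': node 6→7  ** P2@[6:10]
i=11 'a': node 7→2 ·f  ** P1@[10:11]
i=12 'b': node 2→1 ·f
i=13 'a': node 1→2  ** P1@[12:13]
i=14 'c': node 2→3  ** P0@[12:14],P3@[14:14]
i=15 'a': node 3→0 ·f
i=16 'c': node 0→8  ** P3@[16:16]
i=17 'b': node 8→1 ·f
i=18 'a': node 1→2  ** P1@[17:18]
i=19 'c': node 2→3  ** P0@[17:19],P3@[19:19]
i=20 'b': node 3→1 ·f
i=21 'b': node 1→4
i=22 'c': node 4→5  ** P3@[22:22]
i=23 'b': node 5→6
i=24 'b': node 6→7  ** P2@[20:24]
i=25 'b': node 7→4 ·f
i=26 'b': node 4→4 ·f

All matches (sorted): [[1,3],[4,1],[5,0],[5,3],[8,3],[10,2],[11,1],[13,1],[14,0],[14,3],[16,3],[18,1],[19,0],[19,3],[22,3],[24,2]]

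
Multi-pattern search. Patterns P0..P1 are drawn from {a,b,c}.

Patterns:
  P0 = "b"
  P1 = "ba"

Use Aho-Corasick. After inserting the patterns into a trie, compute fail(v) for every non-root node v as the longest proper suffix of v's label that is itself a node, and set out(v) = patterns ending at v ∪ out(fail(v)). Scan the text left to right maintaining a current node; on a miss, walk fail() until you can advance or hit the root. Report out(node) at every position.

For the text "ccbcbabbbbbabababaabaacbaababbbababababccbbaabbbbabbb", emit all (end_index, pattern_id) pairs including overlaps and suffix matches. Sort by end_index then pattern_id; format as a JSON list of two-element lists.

Build:
Trie nodes:
  0='ε' goto b→1
  1='b' goto a→2  ←P0
  2='ba' goto ·  ←P1

BFS fail/out derivation:
  n1('b'): parent n0 fail=0; on 'b' 0 → fail=0;  out {0}∪∅={0}
  n2('ba'): parent n1 fail=0; on 'a' 0 → fail=0;  out {1}∪∅={1}

Scan:
[0] read 'c'  n0⇒n0
[1] read 'c'  n0⇒n0
[2] read 'b'  n0⇒n1  ** P0@[2:2]
[3] read 'c'  n1⇒n0 (fail-walked)
[4] read 'b'  n0⇒n1  ** P0@[4:4]
[5] read 'a'  n1⇒n2  ** P1@[4:5]
[6] read 'b'  n2⇒n1 (fail-walked)  ** P0@[6:6]
[7] read 'b'  n1⇒n1 (fail-walked)  ** P0@[7:7]
[8] read 'b'  n1⇒n1 (fail-walked)  ** P0@[8:8]
[9] read 'b'  n1⇒n1 (fail-walked)  ** P0@[9:9]
[10] read 'b'  n1⇒n1 (fail-walked)  ** P0@[10:10]
[11] read 'a'  n1⇒n2  ** P1@[10:11]
[12] read 'b'  n2⇒n1 (fail-walked)  ** P0@[12:12]
[13] read 'a'  n1⇒n2  ** P1@[12:13]
[14] read 'b'  n2⇒n1 (fail-walked)  ** P0@[14:14]
[15] read 'a'  n1⇒n2  ** P1@[14:15]
[16] read 'b'  n2⇒n1 (fail-walked)  ** P0@[16:16]
[17] read 'a'  n1⇒n2  ** P1@[16:17]
[18] read 'a'  n2⇒n0 (fail-walked)
[19] read 'b'  n0⇒n1  ** P0@[19:19]
[20] read 'a'  n1⇒n2  ** P1@[19:20]
[21] read 'a'  n2⇒n0 (fail-walked)
[22] read 'c'  n0⇒n0
[23] read 'b'  n0⇒n1  ** P0@[23:23]
[24] read 'a'  n1⇒n2  ** P1@[23:24]
[25] read 'a'  n2⇒n0 (fail-walked)
[26] read 'b'  n0⇒n1  ** P0@[26:26]
[27] read 'a'  n1⇒n2  ** P1@[26:27]
[28] read 'b'  n2⇒n1 (fail-walked)  ** P0@[28:28]
[29] read 'b'  n1⇒n1 (fail-walked)  ** P0@[29:29]
[30] read 'b'  n1⇒n1 (fail-walked)  ** P0@[30:30]
[31] read 'a'  n1⇒n2  ** P1@[30:31]
[32] read 'b'  n2⇒n1 (fail-walked)  ** P0@[32:32]
[33] read 'a'  n1⇒n2  ** P1@[32:33]
[34] read 'b'  n2⇒n1 (fail-walked)  ** P0@[34:34]
[35] read 'a'  n1⇒n2  ** P1@[34:35]
[36] read 'b'  n2⇒n1 (fail-walked)  ** P0@[36:36]
[37] read 'a'  n1⇒n2  ** P1@[36:37]
[38] read 'b'  n2⇒n1 (fail-walked)  ** P0@[38:38]
[39] read 'c'  n1⇒n0 (fail-walked)
[40] read 'c'  n0⇒n0
[41] read 'b'  n0⇒n1  ** P0@[41:41]
[42] read 'b'  n1⇒n1 (fail-walked)  ** P0@[42:42]
[43] read 'a'  n1⇒n2  ** P1@[42:43]
[44] read 'a'  n2⇒n0 (fail-walked)
[45] read 'b'  n0⇒n1  ** P0@[45:45]
[46] read 'b'  n1⇒n1 (fail-walked)  ** P0@[46:46]
[47] read 'b'  n1⇒n1 (fail-walked)  ** P0@[47:47]
[48] read 'b'  n1⇒n1 (fail-walked)  ** P0@[48:48]
[49] read 'a'  n1⇒n2  ** P1@[48:49]
[50] read 'b'  n2⇒n1 (fail-walked)  ** P0@[50:50]
[51] read 'b'  n1⇒n1 (fail-walked)  ** P0@[51:51]
[52] read 'b'  n1⇒n1 (fail-walked)  ** P0@[52:52]

Result: [[2,0],[4,0],[5,1],[6,0],[7,0],[8,0],[9,0],[10,0],[11,1],[12,0],[13,1],[14,0],[15,1],[16,0],[17,1],[19,0],[20,1],[23,0],[24,1],[26,0],[27,1],[28,0],[29,0],[30,0],[31,1],[32,0],[33,1],[34,0],[35,1],[36,0],[37,1],[38,0],[41,0],[42,0],[43,1],[45,0],[46,0],[47,0],[48,0],[49,1],[50,0],[51,0],[52,0]]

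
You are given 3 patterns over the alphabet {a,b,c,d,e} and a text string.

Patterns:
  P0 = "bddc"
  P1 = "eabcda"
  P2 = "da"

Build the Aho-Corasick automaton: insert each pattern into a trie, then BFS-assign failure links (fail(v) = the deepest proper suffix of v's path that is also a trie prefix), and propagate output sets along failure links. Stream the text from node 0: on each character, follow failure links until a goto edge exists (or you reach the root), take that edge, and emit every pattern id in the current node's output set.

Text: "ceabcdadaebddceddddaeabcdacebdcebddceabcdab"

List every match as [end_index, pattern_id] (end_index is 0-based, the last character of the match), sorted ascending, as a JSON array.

Build automaton:
Trie nodes:
  0='ε' goto b→1 d→11 e→5
  1='b' goto d→2
  2='bd' goto d→3
  3='bdd' goto c→4
  4='bddc' goto ·  ←P0
  5='e' goto a→6
  6='ea' goto b→7
  7='eab' goto c→8
  8='eabc' goto d→9
  9='eabcd' goto a→10
  10='eabcda' goto ·  ←P1
  11='d' goto a→12
  12='da' goto ·  ←P2

Failure links (BFS by depth):
  fail(1) 'b': from fail(0)=0 chase 'b': 0 ⇒ 0;  out=∅∪out(0)=∅
  fail(5) 'e': from fail(0)=0 chase 'e': 0 ⇒ 0;  out=∅∪out(0)=∅
  fail(11) 'd': from fail(0)=0 chase 'd': 0 ⇒ 0;  out=∅∪out(0)=∅
  fail(2) 'bd': from fail(1)=0 chase 'd': 0 ⇒ 11;  out=∅∪out(11)=∅
  fail(6) 'ea': from fail(5)=0 chase 'a': 0 ⇒ 0;  out=∅∪out(0)=∅
  fail(12) 'da': from fail(11)=0 chase 'a': 0 ⇒ 0;  out={2}∪out(0)={2}
  fail(3) 'bdd': from fail(2)=11 chase 'd': 11→0 ⇒ 11;  out=∅∪out(11)=∅
  fail(7) 'eab': from fail(6)=0 chase 'b': 0 ⇒ 1;  out=∅∪out(1)=∅
  fail(4) 'bddc': from fail(3)=11 chase 'c': 11→0 ⇒ 0;  out={0}∪out(0)={0}
  fail(8) 'eabc': from fail(7)=1 chase 'c': 1→0 ⇒ 0;  out=∅∪out(0)=∅
  fail(9) 'eabcd': from fail(8)=0 chase 'd': 0 ⇒ 11;  out=∅∪out(11)=∅
  fail(10) 'eabcda': from fail(9)=11 chase 'a': 11 ⇒ 12;  out={1}∪out(12)={1,2}

Text stream:
i=0 'c': node 0→0
i=1 'e': node 0→5
i=2 'a': node 5→6
i=3 'b': node 6→7
i=4 'c': node 7→8
i=5 'd': node 8→9
i=6 'a': node 9→10  → match P1@[1:6],P2@[5:6]
i=7 'd': node 10→11 (fail-walked)
i=8 'a': node 11→12  → match P2@[7:8]
i=9 'e': node 12→5 (fail-walked)
i=10 'b': node 5→1 (fail-walked)
i=11 'd': node 1→2
i=12 'd': node 2→3
i=13 'c': node 3→4  → match P0@[10:13]
i=14 'e': node 4→5 (fail-walked)
i=15 'd': node 5→11 (fail-walked)
i=16 'd': node 11→11 (fail-walked)
i=17 'd': node 11→11 (fail-walked)
i=18 'd': node 11→11 (fail-walked)
i=19 'a': node 11→12  → match P2@[18:19]
i=20 'e': node 12→5 (fail-walked)
i=21 'a': node 5→6
i=22 'b': node 6→7
i=23 'c': node 7→8
i=24 'd': node 8→9
i=25 'a': node 9→10  → match P1@[20:25],P2@[24:25]
i=26 'c': node 10→0 (fail-walked)
i=27 'e': node 0→5
i=28 'b': node 5→1 (fail-walked)
i=29 'd': node 1→2
i=30 'c': node 2→0 (fail-walked)
i=31 'e': node 0→5
i=32 'b': node 5→1 (fail-walked)
i=33 'd': node 1→2
i=34 'd': node 2→3
i=35 'c': node 3→4  → match P0@[32:35]
i=36 'e': node 4→5 (fail-walked)
i=37 'a': node 5→6
i=38 'b': node 6→7
i=39 'c': node 7→8
i=40 'd': node 8→9
i=41 'a': node 9→10  → match P1@[36:41],P2@[40:41]
i=42 'b': node 10→1 (fail-walked)

Result: [[6,1],[6,2],[8,2],[13,0],[19,2],[25,1],[25,2],[35,0],[41,1],[41,2]]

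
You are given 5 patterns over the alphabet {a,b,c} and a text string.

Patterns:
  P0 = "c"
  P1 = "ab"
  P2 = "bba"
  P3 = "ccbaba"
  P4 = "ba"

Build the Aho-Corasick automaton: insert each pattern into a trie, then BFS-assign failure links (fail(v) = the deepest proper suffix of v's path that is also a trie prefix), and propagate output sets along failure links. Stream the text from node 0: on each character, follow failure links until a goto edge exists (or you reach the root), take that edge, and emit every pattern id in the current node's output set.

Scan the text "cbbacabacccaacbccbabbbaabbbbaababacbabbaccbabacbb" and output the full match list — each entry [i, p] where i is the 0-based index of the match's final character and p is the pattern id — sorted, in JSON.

Construct AC machine:
Trie nodes:
  n0 'ε': a→2 b→4 c→1
  n1 'c': c→7  ←P0
  n2 'a': b→3
  n3 'ab': ·  ←P1
  n4 'b': a→12 b→5
  n5 'bb': a→6
  n6 'bba': ·  ←P2
  n7 'cc': b→8
  n8 'ccb': a→9
  n9 'ccba': b→10
  n10 'ccbab': a→11
  n11 'ccbaba': ·  ←P3
  n12 'ba': ·  ←P4

BFS fail/out derivation:
  fail(1) 'c': from fail(0)=0 chase 'c': 0 ⇒ 0;  out={0}∪out(0)={0}
  fail(2) 'a': from fail(0)=0 chase 'a': 0 ⇒ 0;  out=∅∪out(0)=∅
  fail(4) 'b': from fail(0)=0 chase 'b': 0 ⇒ 0;  out=∅∪out(0)=∅
  fail(3) 'ab': from fail(2)=0 chase 'b': 0 ⇒ 4;  out={1}∪out(4)={1}
  fail(5) 'bb': from fail(4)=0 chase 'b': 0 ⇒ 4;  out=∅∪out(4)=∅
  fail(7) 'cc': from fail(1)=0 chase 'c': 0 ⇒ 1;  out=∅∪out(1)={0}
  fail(12) 'ba': from fail(4)=0 chase 'a': 0 ⇒ 2;  out={4}∪out(2)={4}
  fail(6) 'bba': from fail(5)=4 chase 'a': 4 ⇒ 12;  out={2}∪out(12)={2,4}
  fail(8) 'ccb': from fail(7)=1 chase 'b': 1→0 ⇒ 4;  out=∅∪out(4)=∅
  fail(9) 'ccba': from fail(8)=4 chase 'a': 4 ⇒ 12;  out=∅∪out(12)={4}
  fail(10) 'ccbab': from fail(9)=12 chase 'b': 12→2 ⇒ 3;  out=∅∪out(3)={1}
  fail(11) 'ccbaba': from fail(10)=3 chase 'a': 3→4 ⇒ 12;  out={3}∪out(12)={3,4}

Run:
[0] read 'c'  n0⇒n1  ** P0@[0:0]
[1] read 'b'  n1⇒n4 (via fail)
[2] read 'b'  n4⇒n5
[3] read 'a'  n5⇒n6  ** P2@[1:3],P4@[2:3]
[4] read 'c'  n6⇒n1 (via fail)  ** P0@[4:4]
[5] read 'a'  n1⇒n2 (via fail)
[6] read 'b'  n2⇒n3  ** P1@[5:6]
[7] read 'a'  n3⇒n12 (via fail)  ** P4@[6:7]
[8] read 'c'  n12⇒n1 (via fail)  ** P0@[8:8]
[9] read 'c'  n1⇒n7  ** P0@[9:9]
[10] read 'c'  n7⇒n7 (via fail)  ** P0@[10:10]
[11] read 'a'  n7⇒n2 (via fail)
[12] read 'a'  n2⇒n2 (via fail)
[13] read 'c'  n2⇒n1 (via fail)  ** P0@[13:13]
[14] read 'b'  n1⇒n4 (via fail)
[15] read 'c'  n4⇒n1 (via fail)  ** P0@[15:15]
[16] read 'c'  n1⇒n7  ** P0@[16:16]
[17] read 'b'  n7⇒n8
[18] read 'a'  n8⇒n9  ** P4@[17:18]
[19] read 'b'  n9⇒n10  ** P1@[18:19]
[20] read 'b'  n10⇒n5 (via fail)
[21] read 'b'  n5⇒n5 (via fail)
[22] read 'a'  n5⇒n6  ** P2@[20:22],P4@[21:22]
[23] read 'a'  n6⇒n2 (via fail)
[24] read 'b'  n2⇒n3  ** P1@[23:24]
[25] read 'b'  n3⇒n5 (via fail)
[26] read 'b'  n5⇒n5 (via fail)
[27] read 'b'  n5⇒n5 (via fail)
[28] read 'a'  n5⇒n6  ** P2@[26:28],P4@[27:28]
[29] read 'a'  n6⇒n2 (via fail)
[30] read 'b'  n2⇒n3  ** P1@[29:30]
[31] read 'a'  n3⇒n12 (via fail)  ** P4@[30:31]
[32] read 'b'  n12⇒n3 (via fail)  ** P1@[31:32]
[33] read 'a'  n3⇒n12 (via fail)  ** P4@[32:33]
[34] read 'c'  n12⇒n1 (via fail)  ** P0@[34:34]
[35] read 'b'  n1⇒n4 (via fail)
[36] read 'a'  n4⇒n12  ** P4@[35:36]
[37] read 'b'  n12⇒n3 (via fail)  ** P1@[36:37]
[38] read 'b'  n3⇒n5 (via fail)
[39] read 'a'  n5⇒n6  ** P2@[37:39],P4@[38:39]
[40] read 'c'  n6⇒n1 (via fail)  ** P0@[40:40]
[41] read 'c'  n1⇒n7  ** P0@[41:41]
[42] read 'b'  n7⇒n8
[43] read 'a'  n8⇒n9  ** P4@[42:43]
[44] read 'b'  n9⇒n10  ** P1@[43:44]
[45] read 'a'  n10⇒n11  ** P3@[40:45],P4@[44:45]
[46] read 'c'  n11⇒n1 (via fail)  ** P0@[46:46]
[47] read 'b'  n1⇒n4 (via fail)
[48] read 'b'  n4⇒n5

Result: [[0,0],[3,2],[3,4],[4,0],[6,1],[7,4],[8,0],[9,0],[10,0],[13,0],[15,0],[16,0],[18,4],[19,1],[22,2],[22,4],[24,1],[28,2],[28,4],[30,1],[31,4],[32,1],[33,4],[34,0],[36,4],[37,1],[39,2],[39,4],[40,0],[41,0],[43,4],[44,1],[45,3],[45,4],[46,0]]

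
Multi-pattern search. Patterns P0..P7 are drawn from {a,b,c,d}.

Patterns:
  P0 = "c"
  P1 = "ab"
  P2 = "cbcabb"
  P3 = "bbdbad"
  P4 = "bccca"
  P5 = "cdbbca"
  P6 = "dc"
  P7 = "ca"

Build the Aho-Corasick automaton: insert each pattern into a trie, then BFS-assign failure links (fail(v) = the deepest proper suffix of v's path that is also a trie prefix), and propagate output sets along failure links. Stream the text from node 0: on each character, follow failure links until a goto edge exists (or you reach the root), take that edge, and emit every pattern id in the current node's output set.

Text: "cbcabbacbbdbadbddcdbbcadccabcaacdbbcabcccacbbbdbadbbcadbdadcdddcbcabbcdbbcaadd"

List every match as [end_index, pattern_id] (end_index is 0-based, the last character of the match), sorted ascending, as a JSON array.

Build:
Trie nodes:
  n0 'ε': a→2 b→9 c→1 d→24
  n1 'c': a→26 b→4 d→19  [P0 ends]
  n2 'a': b→3
  n3 'ab': ·  [P1 ends]
  n4 'cb': c→5
  n5 'cbc': a→6
  n6 'cbca': b→7
  n7 'cbcab': b→8
  n8 'cbcabb': ·  [P2 ends]
  n9 'b': b→10 c→15
  n10 'bb': d→11
  n11 'bbd': b→12
  n12 'bbdb': a→13
  n13 'bbdba': d→14
  n14 'bbdbad': ·  [P3 ends]
  n15 'bc': c→16
  n16 'bcc': c→17
  n17 'bccc': a→18
  n18 'bccca': ·  [P4 ends]
  n19 'cd': b→20
  n20 'cdb': b→21
  n21 'cdbb': c→22
  n22 'cdbbc': a→23
  n23 'cdbbca': ·  [P5 ends]
  n24 'd': c→25
  n25 'dc': ·  [P6 ends]
  n26 'ca': ·  [P7 ends]

BFS fail/out derivation:
  n1('c'): parent n0 fail=0; on 'c' 0 → fail=0;  out {0}∪∅={0}
  n2('a'): parent n0 fail=0; on 'a' 0 → fail=0;  out ∅∪∅=∅
  n9('b'): parent n0 fail=0; on 'b' 0 → fail=0;  out ∅∪∅=∅
  n24('d'): parent n0 fail=0; on 'd' 0 → fail=0;  out ∅∪∅=∅
  n3('ab'): parent n2 fail=0; on 'b' 0 → fail=9;  out {1}∪∅={1}
  n4('cb'): parent n1 fail=0; on 'b' 0 → fail=9;  out ∅∪∅=∅
  n10('bb'): parent n9 fail=0; on 'b' 0 → fail=9;  out ∅∪∅=∅
  n15('bc'): parent n9 fail=0; on 'c' 0 → fail=1;  out ∅∪{0}={0}
  n19('cd'): parent n1 fail=0; on 'd' 0 → fail=24;  out ∅∪∅=∅
  n25('dc'): parent n24 fail=0; on 'c' 0 → fail=1;  out {6}∪{0}={0,6}
  n26('ca'): parent n1 fail=0; on 'a' 0 → fail=2;  out {7}∪∅={7}
  n5('cbc'): parent n4 fail=9; on 'c' 9 → fail=15;  out ∅∪{0}={0}
  n11('bbd'): parent n10 fail=9; on 'd' 9→0 → fail=24;  out ∅∪∅=∅
  n16('bcc'): parent n15 fail=1; on 'c' 1→0 → fail=1;  out ∅∪{0}={0}
  n20('cdb'): parent n19 fail=24; on 'b' 24→0 → fail=9;  out ∅∪∅=∅
  n6('cbca'): parent n5 fail=15; on 'a' 15→1 → fail=26;  out ∅∪{7}={7}
  n12('bbdb'): parent n11 fail=24; on 'b' 24→0 → fail=9;  out ∅∪∅=∅
  n17('bccc'): parent n16 fail=1; on 'c' 1→0 → fail=1;  out ∅∪{0}={0}
  n21('cdbb'): parent n20 fail=9; on 'b' 9 → fail=10;  out ∅∪∅=∅
  n7('cbcab'): parent n6 fail=26; on 'b' 26→2 → fail=3;  out ∅∪{1}={1}
  n13('bbdba'): parent n12 fail=9; on 'a' 9→0 → fail=2;  out ∅∪∅=∅
  n18('bccca'): parent n17 fail=1; on 'a' 1 → fail=26;  out {4}∪{7}={4,7}
  n22('cdbbc'): parent n21 fail=10; on 'c' 10→9 → fail=15;  out ∅∪{0}={0}
  n8('cbcabb'): parent n7 fail=3; on 'b' 3→9 → fail=10;  out {2}∪∅={2}
  n14('bbdbad'): parent n13 fail=2; on 'd' 2→0 → fail=24;  out {3}∪∅={3}
  n23('cdbbca'): parent n22 fail=15; on 'a' 15→1 → fail=26;  out {5}∪{7}={5,7}

Text stream:
pos 0 'c': at 1  → match P0@[0:0]
pos 1 'b': at 4
pos 2 'c': at 5  → match P0@[2:2]
pos 3 'a': at 6  → match P7@[2:3]
pos 4 'b': at 7  → match P1@[3:4]
pos 5 'b': at 8  → match P2@[0:5]
pos 6 'a': at 2 ·f
pos 7 'c': at 1 ·f  → match P0@[7:7]
pos 8 'b': at 4
pos 9 'b': at 10 ·f
pos 10 'd': at 11
pos 11 'b': at 12
pos 12 'a': at 13
pos 13 'd': at 14  → match P3@[8:13]
pos 14 'b': at 9 ·f
pos 15 'd': at 24 ·f
pos 16 'd': at 24 ·f
pos 17 'c': at 25  → match P0@[17:17],P6@[16:17]
pos 18 'd': at 19 ·f
pos 19 'b': at 20
pos 20 'b': at 21
pos 21 'c': at 22  → match P0@[21:21]
pos 22 'a': at 23  → match P5@[17:22],P7@[21:22]
pos 23 'd': at 24 ·f
pos 24 'c': at 25  → match P0@[24:24],P6@[23:24]
pos 25 'c': at 1 ·f  → match P0@[25:25]
pos 26 'a': at 26  → match P7@[25:26]
pos 27 'b': at 3 ·f  → match P1@[26:27]
pos 28 'c': at 15 ·f  → match P0@[28:28]
pos 29 'a': at 26 ·f  → match P7@[28:29]
pos 30 'a': at 2 ·f
pos 31 'c': at 1 ·f  → match P0@[31:31]
pos 32 'd': at 19
pos 33 'b': at 20
pos 34 'b': at 21
pos 35 'c': at 22  → match P0@[35:35]
pos 36 'a': at 23  → match P5@[31:36],P7@[35:36]
pos 37 'b': at 3 ·f  → match P1@[36:37]
pos 38 'c': at 15 ·f  → match P0@[38:38]
pos 39 'c': at 16  → match P0@[39:39]
pos 40 'c': at 17  → match P0@[40:40]
pos 41 'a': at 18  → match P4@[37:41],P7@[40:41]
pos 42 'c': at 1 ·f  → match P0@[42:42]
pos 43 'b': at 4
pos 44 'b': at 10 ·f
pos 45 'b': at 10 ·f
pos 46 'd': at 11
pos 47 'b': at 12
pos 48 'a': at 13
pos 49 'd': at 14  → match P3@[44:49]
pos 50 'b': at 9 ·f
pos 51 'b': at 10
pos 52 'c': at 15 ·f  → match P0@[52:52]
pos 53 'a': at 26 ·f  → match P7@[52:53]
pos 54 'd': at 24 ·f
pos 55 'b': at 9 ·f
pos 56 'd': at 24 ·f
pos 57 'a': at 2 ·f
pos 58 'd': at 24 ·f
pos 59 'c': at 25  → match P0@[59:59],P6@[58:59]
pos 60 'd': at 19 ·f
pos 61 'd': at 24 ·f
pos 62 'd': at 24 ·f
pos 63 'c': at 25  → match P0@[63:63],P6@[62:63]
pos 64 'b': at 4 ·f
pos 65 'c': at 5  → match P0@[65:65]
pos 66 'a': at 6  → match P7@[65:66]
pos 67 'b': at 7  → match P1@[66:67]
pos 68 'b': at 8  → match P2@[63:68]
pos 69 'c': at 15 ·f  → match P0@[69:69]
pos 70 'd': at 19 ·f
pos 71 'b': at 20
pos 72 'b': at 21
pos 73 'c': at 22  → match P0@[73:73]
pos 74 'a': at 23  → match P5@[69:74],P7@[73:74]
pos 75 'a': at 2 ·f
pos 76 'd': at 24 ·f
pos 77 'd': at 24 ·f

Matches: [[0,0],[2,0],[3,7],[4,1],[5,2],[7,0],[13,3],[17,0],[17,6],[21,0],[22,5],[22,7],[24,0],[24,6],[25,0],[26,7],[27,1],[28,0],[29,7],[31,0],[35,0],[36,5],[36,7],[37,1],[38,0],[39,0],[40,0],[41,4],[41,7],[42,0],[49,3],[52,0],[53,7],[59,0],[59,6],[63,0],[63,6],[65,0],[66,7],[67,1],[68,2],[69,0],[73,0],[74,5],[74,7]]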